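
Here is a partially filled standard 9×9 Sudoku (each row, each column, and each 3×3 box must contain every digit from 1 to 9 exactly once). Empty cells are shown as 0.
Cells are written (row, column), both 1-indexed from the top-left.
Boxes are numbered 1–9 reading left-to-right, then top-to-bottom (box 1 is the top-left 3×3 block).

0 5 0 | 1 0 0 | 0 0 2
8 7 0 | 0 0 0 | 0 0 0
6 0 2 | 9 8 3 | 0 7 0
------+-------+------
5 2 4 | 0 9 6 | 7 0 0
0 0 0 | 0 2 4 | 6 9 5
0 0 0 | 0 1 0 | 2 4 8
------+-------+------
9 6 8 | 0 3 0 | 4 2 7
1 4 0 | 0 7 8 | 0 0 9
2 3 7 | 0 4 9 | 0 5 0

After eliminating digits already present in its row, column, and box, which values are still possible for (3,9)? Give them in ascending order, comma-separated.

1,4

Row 3 already contains {2, 3, 6, 7, 8, 9}.
Column 9 already contains {2, 5, 7, 8, 9}.
Its 3×3 block (box 3) already contains {2, 7}.
Removing those from 1–9 leaves {1, 4} as the candidates for (3,9).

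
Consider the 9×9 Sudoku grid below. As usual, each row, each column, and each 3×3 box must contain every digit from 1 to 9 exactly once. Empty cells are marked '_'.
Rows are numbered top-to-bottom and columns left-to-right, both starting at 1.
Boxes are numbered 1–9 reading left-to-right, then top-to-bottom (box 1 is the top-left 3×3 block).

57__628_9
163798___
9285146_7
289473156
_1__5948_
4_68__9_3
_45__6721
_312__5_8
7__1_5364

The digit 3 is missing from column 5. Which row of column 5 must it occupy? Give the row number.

Consider where 3 can go in column 5.
R6C5 is out (row 6 already has a 3).
R8C5 is out (row 8 already has a 3).
R9C5 is out (row 9 already has a 3).
So the only cell in column 5 that can hold 3 is R7C5.
That is row 7.

7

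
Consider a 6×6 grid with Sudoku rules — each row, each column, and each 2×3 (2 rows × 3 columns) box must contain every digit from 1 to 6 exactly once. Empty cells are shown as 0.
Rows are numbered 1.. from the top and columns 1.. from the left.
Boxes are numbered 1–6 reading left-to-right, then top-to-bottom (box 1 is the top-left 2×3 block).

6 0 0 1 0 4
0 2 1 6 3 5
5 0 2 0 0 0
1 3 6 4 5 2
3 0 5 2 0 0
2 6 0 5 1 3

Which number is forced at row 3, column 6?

Cell row 3, column 6 itself could take any of {1, 6} by direct elimination.
Consider where 1 can go in box 4.
row 3, column 4 is out (column 4 already has a 1).
row 3, column 5 is out (column 5 already has a 1).
So the only cell in box 4 that can hold 1 is row 3, column 6.
Therefore row 3, column 6 = 1.

1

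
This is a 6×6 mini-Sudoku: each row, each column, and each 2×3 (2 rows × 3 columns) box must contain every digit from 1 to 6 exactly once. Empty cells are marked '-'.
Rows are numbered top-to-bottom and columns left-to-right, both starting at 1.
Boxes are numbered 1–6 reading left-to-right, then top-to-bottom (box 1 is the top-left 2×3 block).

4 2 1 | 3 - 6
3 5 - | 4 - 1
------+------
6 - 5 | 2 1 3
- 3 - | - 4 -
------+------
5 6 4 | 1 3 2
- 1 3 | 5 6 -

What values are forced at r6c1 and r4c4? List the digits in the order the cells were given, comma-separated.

2,6

For r6c1:
  Row 6 already contains {1, 3, 5, 6}.
  Column 1 already contains {3, 4, 5, 6}.
  Its 2×3 block (box 5) already contains {1, 3, 4, 5, 6}.
  The only value from 1–6 not eliminated is 2, so r6c1 = 2.
For r4c4:
  Row 4 already contains {3, 4}.
  Column 4 already contains {1, 2, 3, 4, 5}.
  Its 2×3 block (box 4) already contains {1, 2, 3, 4}.
  The only value from 1–6 not eliminated is 6, so r4c4 = 6.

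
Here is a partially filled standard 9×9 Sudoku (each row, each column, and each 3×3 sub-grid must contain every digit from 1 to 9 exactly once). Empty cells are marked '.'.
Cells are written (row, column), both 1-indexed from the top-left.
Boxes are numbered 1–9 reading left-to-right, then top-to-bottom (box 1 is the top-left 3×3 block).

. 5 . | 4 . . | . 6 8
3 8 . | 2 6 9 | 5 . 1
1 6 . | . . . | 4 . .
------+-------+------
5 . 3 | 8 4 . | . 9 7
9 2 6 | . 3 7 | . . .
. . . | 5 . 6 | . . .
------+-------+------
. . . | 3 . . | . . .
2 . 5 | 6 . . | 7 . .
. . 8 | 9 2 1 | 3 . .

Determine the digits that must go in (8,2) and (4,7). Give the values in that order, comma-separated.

For (8,2):
  Consider where 3 can go in column 2.
  (4,2) is out (row 4 already has a 3).
  (6,2) is out (box 4 already has a 3).
  (7,2) is out (row 7 already has a 3).
  (9,2) is out (row 9 already has a 3).
  So the only cell in column 2 that can hold 3 is (8,2).
  So (8,2) = 3.
For (4,7):
  Consider where 6 can go in box 6.
  (5,7) is out (row 5 already has a 6). (5,8) is out (row 5 already has a 6). (5,9) is out (row 5 already has a 6). (6,7) is out (row 6 already has a 6). The remaining empty cells in box 6 are similarly blocked.
  So the only cell in box 6 that can hold 6 is (4,7).
  So (4,7) = 6.

3,6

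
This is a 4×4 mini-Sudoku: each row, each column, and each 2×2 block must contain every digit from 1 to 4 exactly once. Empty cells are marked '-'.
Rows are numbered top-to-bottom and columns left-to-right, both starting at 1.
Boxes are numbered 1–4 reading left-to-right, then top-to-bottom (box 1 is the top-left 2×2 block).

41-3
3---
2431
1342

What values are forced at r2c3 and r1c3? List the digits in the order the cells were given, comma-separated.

For r2c3:
  Consider where 1 can go in box 2.
  r1c3 is out (row 1 already has a 1).
  r2c4 is out (column 4 already has a 1).
  So the only cell in box 2 that can hold 1 is r2c3.
  So r2c3 = 1.
For r1c3:
  Row 1 already contains {1, 3, 4}.
  Column 3 already contains {3, 4}.
  Its 2×2 block (box 2) already contains {3}.
  The only value from 1–4 not eliminated is 2, so r1c3 = 2.

1,2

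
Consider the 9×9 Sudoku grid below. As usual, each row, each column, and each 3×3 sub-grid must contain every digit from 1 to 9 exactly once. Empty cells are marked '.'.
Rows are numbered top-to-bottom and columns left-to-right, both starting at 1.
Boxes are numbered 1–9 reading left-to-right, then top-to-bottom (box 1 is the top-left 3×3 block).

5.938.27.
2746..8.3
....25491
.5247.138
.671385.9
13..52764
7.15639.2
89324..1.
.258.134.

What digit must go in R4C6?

6

Cell R4C6 itself could take any of {6, 9} by direct elimination.
Consider where 6 can go in column 6.
R1C6 is out (box 2 already has a 6).
R2C6 is out (row 2 already has a 6).
R8C6 is out (box 8 already has a 6).
So the only cell in column 6 that can hold 6 is R4C6.
Therefore R4C6 = 6.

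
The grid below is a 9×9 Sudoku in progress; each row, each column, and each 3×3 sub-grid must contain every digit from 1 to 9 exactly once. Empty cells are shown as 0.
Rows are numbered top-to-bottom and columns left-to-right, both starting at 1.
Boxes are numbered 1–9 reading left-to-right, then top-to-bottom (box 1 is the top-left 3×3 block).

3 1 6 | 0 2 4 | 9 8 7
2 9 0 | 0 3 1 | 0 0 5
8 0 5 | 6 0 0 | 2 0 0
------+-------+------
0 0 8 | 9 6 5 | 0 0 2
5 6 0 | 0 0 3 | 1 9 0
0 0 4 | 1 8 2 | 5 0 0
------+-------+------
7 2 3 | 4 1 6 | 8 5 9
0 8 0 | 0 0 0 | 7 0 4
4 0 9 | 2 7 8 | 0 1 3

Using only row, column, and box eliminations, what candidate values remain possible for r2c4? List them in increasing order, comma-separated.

Row 2 already contains {1, 2, 3, 5, 9}.
Column 4 already contains {1, 2, 4, 6, 9}.
Its 3×3 block (box 2) already contains {1, 2, 3, 4, 6}.
Removing those from 1–9 leaves {7, 8} as the candidates for r2c4.

7,8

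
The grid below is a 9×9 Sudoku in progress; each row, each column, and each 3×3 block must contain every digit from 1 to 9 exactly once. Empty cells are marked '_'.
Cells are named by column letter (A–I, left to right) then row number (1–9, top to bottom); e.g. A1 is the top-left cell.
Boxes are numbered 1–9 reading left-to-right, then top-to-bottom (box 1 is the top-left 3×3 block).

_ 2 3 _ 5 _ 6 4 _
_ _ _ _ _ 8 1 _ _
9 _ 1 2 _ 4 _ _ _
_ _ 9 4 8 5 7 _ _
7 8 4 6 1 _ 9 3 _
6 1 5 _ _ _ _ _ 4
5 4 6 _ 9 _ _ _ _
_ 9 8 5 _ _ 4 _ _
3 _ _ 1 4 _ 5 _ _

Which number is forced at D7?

8

Cell D7 itself could take any of {3, 7, 8} by direct elimination.
Consider where 8 can go in column D.
D1 is out (box 2 already has a 8).
D2 is out (row 2 already has a 8).
D6 is out (box 5 already has a 8).
So the only cell in column D that can hold 8 is D7.
Therefore D7 = 8.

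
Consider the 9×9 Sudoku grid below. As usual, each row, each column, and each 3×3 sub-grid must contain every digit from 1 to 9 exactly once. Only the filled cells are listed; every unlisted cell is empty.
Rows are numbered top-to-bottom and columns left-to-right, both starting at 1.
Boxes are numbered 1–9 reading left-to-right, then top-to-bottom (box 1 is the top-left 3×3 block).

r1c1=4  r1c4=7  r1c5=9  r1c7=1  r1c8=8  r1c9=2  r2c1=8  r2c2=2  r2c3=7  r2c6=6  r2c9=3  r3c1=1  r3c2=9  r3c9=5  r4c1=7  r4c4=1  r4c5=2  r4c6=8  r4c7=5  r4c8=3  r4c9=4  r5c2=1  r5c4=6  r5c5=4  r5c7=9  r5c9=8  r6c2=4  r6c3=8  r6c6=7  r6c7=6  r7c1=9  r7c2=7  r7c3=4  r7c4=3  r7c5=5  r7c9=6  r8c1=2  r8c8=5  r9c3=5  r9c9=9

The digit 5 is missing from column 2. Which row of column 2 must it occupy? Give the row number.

Consider where 5 can go in column 2.
r4c2 is out (row 4 already has a 5).
r8c2 is out (row 8 already has a 5).
r9c2 is out (row 9 already has a 5).
So the only cell in column 2 that can hold 5 is r1c2.
That is row 1.

1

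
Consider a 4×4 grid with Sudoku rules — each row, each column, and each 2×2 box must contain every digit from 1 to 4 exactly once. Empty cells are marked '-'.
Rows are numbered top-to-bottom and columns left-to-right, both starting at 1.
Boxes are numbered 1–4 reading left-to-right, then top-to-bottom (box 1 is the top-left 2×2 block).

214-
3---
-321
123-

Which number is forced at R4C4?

Row 4 already contains {1, 2, 3}.
Column 4 already contains {1}.
Its 2×2 block (box 4) already contains {1, 2, 3}.
The only value from 1–4 not eliminated is 4, so R4C4 = 4.

4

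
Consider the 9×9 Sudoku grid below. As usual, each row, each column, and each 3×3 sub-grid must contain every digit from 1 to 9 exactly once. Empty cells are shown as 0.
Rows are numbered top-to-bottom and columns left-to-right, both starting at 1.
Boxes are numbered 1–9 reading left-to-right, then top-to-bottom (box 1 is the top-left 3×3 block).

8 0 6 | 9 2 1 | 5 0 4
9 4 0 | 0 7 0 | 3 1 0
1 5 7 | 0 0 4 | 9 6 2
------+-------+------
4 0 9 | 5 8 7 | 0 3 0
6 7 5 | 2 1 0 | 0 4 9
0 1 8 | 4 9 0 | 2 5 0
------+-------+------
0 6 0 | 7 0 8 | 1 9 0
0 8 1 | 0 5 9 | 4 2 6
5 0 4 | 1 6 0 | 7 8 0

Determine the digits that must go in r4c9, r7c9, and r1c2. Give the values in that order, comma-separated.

1,5,3

For r4c9:
  Row 4 already contains {3, 4, 5, 7, 8, 9}.
  Column 9 already contains {2, 4, 6, 9}.
  Its 3×3 block (box 6) already contains {2, 3, 4, 5, 9}.
  The only value from 1–9 not eliminated is 1, so r4c9 = 1.
For r7c9:
  Consider where 5 can go in row 7.
  r7c1 is out (column 1 already has a 5).
  r7c3 is out (column 3 already has a 5).
  r7c5 is out (column 5 already has a 5).
  So the only cell in row 7 that can hold 5 is r7c9.
  So r7c9 = 5.
For r1c2:
  Row 1 already contains {1, 2, 4, 5, 6, 8, 9}.
  Column 2 already contains {1, 4, 5, 6, 7, 8}.
  Its 3×3 block (box 1) already contains {1, 4, 5, 6, 7, 8, 9}.
  The only value from 1–9 not eliminated is 3, so r1c2 = 3.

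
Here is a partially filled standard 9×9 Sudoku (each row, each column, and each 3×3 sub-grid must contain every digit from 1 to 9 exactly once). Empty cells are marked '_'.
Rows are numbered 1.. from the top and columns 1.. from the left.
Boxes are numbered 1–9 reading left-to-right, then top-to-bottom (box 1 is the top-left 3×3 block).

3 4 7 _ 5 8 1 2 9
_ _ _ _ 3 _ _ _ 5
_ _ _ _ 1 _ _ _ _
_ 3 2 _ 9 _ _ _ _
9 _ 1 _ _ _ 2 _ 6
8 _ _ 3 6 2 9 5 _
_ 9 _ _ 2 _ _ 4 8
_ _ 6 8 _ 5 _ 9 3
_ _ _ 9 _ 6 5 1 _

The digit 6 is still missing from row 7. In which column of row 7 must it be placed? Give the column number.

Consider where 6 can go in row 7.
row 7, column 1 is out (box 7 already has a 6).
row 7, column 3 is out (column 3 already has a 6).
row 7, column 4 is out (box 8 already has a 6).
row 7, column 6 is out (column 6 already has a 6).
So the only cell in row 7 that can hold 6 is row 7, column 7.
That is column 7.

7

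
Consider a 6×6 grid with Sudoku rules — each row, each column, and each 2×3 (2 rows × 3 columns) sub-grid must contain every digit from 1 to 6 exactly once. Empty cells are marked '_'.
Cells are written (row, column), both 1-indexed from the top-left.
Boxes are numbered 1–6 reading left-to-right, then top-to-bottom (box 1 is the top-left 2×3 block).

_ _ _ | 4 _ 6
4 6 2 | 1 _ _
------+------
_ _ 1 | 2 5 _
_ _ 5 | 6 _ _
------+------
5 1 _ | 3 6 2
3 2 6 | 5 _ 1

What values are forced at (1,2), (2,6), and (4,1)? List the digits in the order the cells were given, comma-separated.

For (1,2):
  Consider where 5 can go in row 1.
  (1,1) is out (column 1 already has a 5).
  (1,3) is out (column 3 already has a 5).
  (1,5) is out (column 5 already has a 5).
  So the only cell in row 1 that can hold 5 is (1,2).
  So (1,2) = 5.
For (2,6):
  Consider where 5 can go in column 6.
  (3,6) is out (row 3 already has a 5).
  (4,6) is out (row 4 already has a 5).
  So the only cell in column 6 that can hold 5 is (2,6).
  So (2,6) = 5.
For (4,1):
  Row 4 already contains {5, 6}.
  Column 1 already contains {3, 4, 5}.
  Its 2×3 block (box 3) already contains {1, 5}.
  The only value from 1–6 not eliminated is 2, so (4,1) = 2.

5,5,2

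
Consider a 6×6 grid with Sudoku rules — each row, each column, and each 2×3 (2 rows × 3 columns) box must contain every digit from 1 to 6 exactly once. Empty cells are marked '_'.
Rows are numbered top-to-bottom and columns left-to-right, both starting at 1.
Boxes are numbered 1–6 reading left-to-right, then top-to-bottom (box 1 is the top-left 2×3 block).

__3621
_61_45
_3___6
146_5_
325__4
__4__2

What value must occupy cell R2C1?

2

Row 2 already contains {1, 4, 5, 6}.
Column 1 already contains {1, 3}.
Its 2×3 block (box 1) already contains {1, 3, 6}.
The only value from 1–6 not eliminated is 2, so R2C1 = 2.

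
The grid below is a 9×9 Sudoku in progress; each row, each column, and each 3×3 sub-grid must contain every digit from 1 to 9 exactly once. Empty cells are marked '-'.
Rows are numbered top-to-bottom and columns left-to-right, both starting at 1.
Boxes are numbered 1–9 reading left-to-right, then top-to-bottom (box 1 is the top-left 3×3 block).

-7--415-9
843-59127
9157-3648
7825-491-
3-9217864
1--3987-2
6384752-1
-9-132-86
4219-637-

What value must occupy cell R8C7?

Row 8 already contains {1, 2, 3, 6, 8, 9}.
Column 7 already contains {1, 2, 3, 5, 6, 7, 8, 9}.
Its 3×3 block (box 9) already contains {1, 2, 3, 6, 7, 8}.
The only value from 1–9 not eliminated is 4, so R8C7 = 4.

4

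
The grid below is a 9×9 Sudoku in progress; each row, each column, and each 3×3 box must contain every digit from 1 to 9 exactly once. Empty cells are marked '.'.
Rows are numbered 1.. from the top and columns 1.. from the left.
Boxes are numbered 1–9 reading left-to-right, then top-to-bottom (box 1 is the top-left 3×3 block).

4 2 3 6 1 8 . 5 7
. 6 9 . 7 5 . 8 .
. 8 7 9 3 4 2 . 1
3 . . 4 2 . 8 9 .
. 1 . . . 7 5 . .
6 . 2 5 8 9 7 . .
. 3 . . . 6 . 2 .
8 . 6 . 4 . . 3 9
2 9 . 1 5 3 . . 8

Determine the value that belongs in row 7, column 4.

Cell row 7, column 4 itself could take any of {7, 8} by direct elimination.
Consider where 8 can go in column 4.
row 2, column 4 is out (row 2 already has a 8).
row 5, column 4 is out (box 5 already has a 8).
row 8, column 4 is out (row 8 already has a 8).
So the only cell in column 4 that can hold 8 is row 7, column 4.
Therefore row 7, column 4 = 8.

8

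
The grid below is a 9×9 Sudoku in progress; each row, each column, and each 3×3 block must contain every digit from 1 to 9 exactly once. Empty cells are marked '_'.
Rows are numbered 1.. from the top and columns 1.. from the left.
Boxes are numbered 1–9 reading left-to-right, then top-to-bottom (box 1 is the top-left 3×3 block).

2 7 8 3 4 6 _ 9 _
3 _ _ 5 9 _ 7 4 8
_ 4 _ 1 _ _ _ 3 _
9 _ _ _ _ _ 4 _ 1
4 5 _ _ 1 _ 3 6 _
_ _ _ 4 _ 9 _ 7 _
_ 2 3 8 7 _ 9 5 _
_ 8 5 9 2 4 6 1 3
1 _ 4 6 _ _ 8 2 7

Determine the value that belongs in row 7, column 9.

4

Row 7 already contains {2, 3, 5, 7, 8, 9}.
Column 9 already contains {1, 3, 7, 8}.
Its 3×3 block (box 9) already contains {1, 2, 3, 5, 6, 7, 8, 9}.
The only value from 1–9 not eliminated is 4, so row 7, column 9 = 4.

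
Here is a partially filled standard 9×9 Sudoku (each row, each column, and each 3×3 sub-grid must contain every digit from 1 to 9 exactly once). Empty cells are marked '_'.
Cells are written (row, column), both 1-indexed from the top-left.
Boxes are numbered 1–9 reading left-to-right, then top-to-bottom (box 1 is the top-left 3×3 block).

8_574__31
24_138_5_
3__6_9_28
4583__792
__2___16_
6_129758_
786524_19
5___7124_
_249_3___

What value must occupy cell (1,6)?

Row 1 already contains {1, 3, 4, 5, 7, 8}.
Column 6 already contains {1, 3, 4, 7, 8, 9}.
Its 3×3 block (box 2) already contains {1, 3, 4, 6, 7, 8, 9}.
The only value from 1–9 not eliminated is 2, so (1,6) = 2.

2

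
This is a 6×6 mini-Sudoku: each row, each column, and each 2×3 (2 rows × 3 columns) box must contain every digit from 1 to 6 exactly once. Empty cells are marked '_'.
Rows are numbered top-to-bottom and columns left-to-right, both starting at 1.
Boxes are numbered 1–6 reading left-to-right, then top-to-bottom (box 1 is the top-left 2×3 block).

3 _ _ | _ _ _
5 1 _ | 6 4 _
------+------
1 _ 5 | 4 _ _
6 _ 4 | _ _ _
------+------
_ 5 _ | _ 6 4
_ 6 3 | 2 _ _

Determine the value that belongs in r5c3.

1

Cell r5c3 itself could take any of {1, 2} by direct elimination.
Consider where 1 can go in column 3.
r1c3 is out (box 1 already has a 1).
r2c3 is out (row 2 already has a 1).
So the only cell in column 3 that can hold 1 is r5c3.
Therefore r5c3 = 1.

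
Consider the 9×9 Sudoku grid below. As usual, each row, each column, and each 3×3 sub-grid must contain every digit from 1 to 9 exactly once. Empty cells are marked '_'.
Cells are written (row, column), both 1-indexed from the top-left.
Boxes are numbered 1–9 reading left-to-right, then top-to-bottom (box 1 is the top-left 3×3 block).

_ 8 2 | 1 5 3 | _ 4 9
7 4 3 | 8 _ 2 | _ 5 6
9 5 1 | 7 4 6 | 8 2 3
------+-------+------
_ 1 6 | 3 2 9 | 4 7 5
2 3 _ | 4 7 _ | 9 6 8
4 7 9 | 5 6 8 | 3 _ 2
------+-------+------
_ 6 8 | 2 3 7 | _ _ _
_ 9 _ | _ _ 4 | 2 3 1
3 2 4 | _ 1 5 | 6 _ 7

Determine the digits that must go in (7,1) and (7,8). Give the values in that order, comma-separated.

For (7,1):
  Consider where 1 can go in row 7.
  (7,7) is out (box 9 already has a 1).
  (7,8) is out (box 9 already has a 1).
  (7,9) is out (column 9 already has a 1).
  So the only cell in row 7 that can hold 1 is (7,1).
  So (7,1) = 1.
For (7,8):
  Row 7 already contains {2, 3, 6, 7, 8}.
  Column 8 already contains {2, 3, 4, 5, 6, 7}.
  Its 3×3 block (box 9) already contains {1, 2, 3, 6, 7}.
  The only value from 1–9 not eliminated is 9, so (7,8) = 9.

1,9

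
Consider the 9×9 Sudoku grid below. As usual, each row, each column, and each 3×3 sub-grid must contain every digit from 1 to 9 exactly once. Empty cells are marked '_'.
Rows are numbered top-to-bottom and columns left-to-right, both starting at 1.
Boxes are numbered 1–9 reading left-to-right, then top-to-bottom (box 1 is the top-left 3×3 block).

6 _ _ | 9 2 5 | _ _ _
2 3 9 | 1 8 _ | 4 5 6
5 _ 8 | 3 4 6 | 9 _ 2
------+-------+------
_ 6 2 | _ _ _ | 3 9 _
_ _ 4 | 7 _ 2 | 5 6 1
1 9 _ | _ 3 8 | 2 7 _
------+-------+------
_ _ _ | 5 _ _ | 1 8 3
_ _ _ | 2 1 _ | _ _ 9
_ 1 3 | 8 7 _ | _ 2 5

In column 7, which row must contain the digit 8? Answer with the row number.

1

Consider where 8 can go in column 7.
R8C7 is out (box 9 already has a 8).
R9C7 is out (row 9 already has a 8).
So the only cell in column 7 that can hold 8 is R1C7.
That is row 1.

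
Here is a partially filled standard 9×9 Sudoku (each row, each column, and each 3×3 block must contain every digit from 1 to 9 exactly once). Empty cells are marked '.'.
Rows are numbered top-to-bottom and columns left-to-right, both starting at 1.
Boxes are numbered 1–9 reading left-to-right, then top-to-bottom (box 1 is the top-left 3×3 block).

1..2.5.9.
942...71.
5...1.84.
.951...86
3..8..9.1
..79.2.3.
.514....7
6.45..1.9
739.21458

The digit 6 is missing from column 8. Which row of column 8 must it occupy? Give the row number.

Consider where 6 can go in column 8.
r5c8 is out (box 6 already has a 6).
r8c8 is out (row 8 already has a 6).
So the only cell in column 8 that can hold 6 is r7c8.
That is row 7.

7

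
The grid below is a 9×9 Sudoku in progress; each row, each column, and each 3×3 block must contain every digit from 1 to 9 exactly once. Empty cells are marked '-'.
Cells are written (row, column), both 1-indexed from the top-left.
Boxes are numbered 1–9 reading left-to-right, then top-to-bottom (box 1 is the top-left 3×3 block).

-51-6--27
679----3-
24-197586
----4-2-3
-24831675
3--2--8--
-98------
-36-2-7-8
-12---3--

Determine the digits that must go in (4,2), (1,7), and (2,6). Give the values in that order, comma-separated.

8,9,2

For (4,2):
  Consider where 8 can go in column 2.
  (6,2) is out (row 6 already has a 8).
  So the only cell in column 2 that can hold 8 is (4,2).
  So (4,2) = 8.
For (1,7):
  Consider where 9 can go in box 3.
  (2,7) is out (row 2 already has a 9).
  (2,9) is out (row 2 already has a 9).
  So the only cell in box 3 that can hold 9 is (1,7).
  So (1,7) = 9.
For (2,6):
  Consider where 2 can go in row 2.
  (2,4) is out (column 4 already has a 2).
  (2,5) is out (column 5 already has a 2).
  (2,7) is out (column 7 already has a 2).
  (2,9) is out (box 3 already has a 2).
  So the only cell in row 2 that can hold 2 is (2,6).
  So (2,6) = 2.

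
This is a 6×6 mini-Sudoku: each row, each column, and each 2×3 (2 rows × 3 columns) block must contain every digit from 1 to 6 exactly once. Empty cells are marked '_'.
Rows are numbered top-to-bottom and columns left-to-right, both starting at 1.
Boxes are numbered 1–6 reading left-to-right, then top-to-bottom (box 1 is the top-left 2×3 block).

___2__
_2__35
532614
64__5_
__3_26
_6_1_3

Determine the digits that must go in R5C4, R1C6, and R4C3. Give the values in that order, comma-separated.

5,1,1

For R5C4:
  Consider where 5 can go in column 4.
  R2C4 is out (row 2 already has a 5).
  R4C4 is out (row 4 already has a 5).
  So the only cell in column 4 that can hold 5 is R5C4.
  So R5C4 = 5.
For R1C6:
  Row 1 already contains {2}.
  Column 6 already contains {3, 4, 5, 6}.
  Its 2×3 block (box 2) already contains {2, 3, 5}.
  The only value from 1–6 not eliminated is 1, so R1C6 = 1.
For R4C3:
  Row 4 already contains {4, 5, 6}.
  Column 3 already contains {2, 3}.
  Its 2×3 block (box 3) already contains {2, 3, 4, 5, 6}.
  The only value from 1–6 not eliminated is 1, so R4C3 = 1.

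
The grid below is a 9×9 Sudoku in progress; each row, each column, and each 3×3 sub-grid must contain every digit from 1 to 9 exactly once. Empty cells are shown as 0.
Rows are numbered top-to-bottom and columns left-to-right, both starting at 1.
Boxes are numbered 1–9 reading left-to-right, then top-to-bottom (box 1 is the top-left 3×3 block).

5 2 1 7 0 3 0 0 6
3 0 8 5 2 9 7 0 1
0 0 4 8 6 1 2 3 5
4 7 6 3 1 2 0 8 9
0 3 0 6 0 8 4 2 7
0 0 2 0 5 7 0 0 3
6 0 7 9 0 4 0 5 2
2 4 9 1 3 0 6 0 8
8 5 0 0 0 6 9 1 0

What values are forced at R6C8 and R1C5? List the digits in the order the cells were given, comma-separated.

6,4

For R6C8:
  Row 6 already contains {2, 3, 5, 7}.
  Column 8 already contains {1, 2, 3, 5, 8}.
  Its 3×3 block (box 6) already contains {2, 3, 4, 7, 8, 9}.
  The only value from 1–9 not eliminated is 6, so R6C8 = 6.
For R1C5:
  Row 1 already contains {1, 2, 3, 5, 6, 7}.
  Column 5 already contains {1, 2, 3, 5, 6}.
  Its 3×3 block (box 2) already contains {1, 2, 3, 5, 6, 7, 8, 9}.
  The only value from 1–9 not eliminated is 4, so R1C5 = 4.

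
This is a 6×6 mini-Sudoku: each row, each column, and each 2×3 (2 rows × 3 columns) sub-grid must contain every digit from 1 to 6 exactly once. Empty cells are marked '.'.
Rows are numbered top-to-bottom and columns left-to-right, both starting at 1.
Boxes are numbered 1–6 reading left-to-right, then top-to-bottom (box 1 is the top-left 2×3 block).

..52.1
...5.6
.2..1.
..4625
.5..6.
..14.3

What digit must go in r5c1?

4

Cell r5c1 itself could take any of {2, 3, 4} by direct elimination.
Consider where 4 can go in row 5.
r5c3 is out (column 3 already has a 4).
r5c4 is out (column 4 already has a 4).
r5c6 is out (box 6 already has a 4).
So the only cell in row 5 that can hold 4 is r5c1.
Therefore r5c1 = 4.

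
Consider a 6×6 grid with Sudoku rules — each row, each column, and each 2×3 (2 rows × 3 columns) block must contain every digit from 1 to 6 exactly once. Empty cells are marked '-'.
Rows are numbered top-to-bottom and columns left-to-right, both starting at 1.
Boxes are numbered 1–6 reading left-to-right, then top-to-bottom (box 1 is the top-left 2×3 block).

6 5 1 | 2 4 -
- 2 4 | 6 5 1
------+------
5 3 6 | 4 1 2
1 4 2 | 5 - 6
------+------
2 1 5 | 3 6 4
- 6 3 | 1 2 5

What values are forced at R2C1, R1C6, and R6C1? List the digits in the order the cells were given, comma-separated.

3,3,4

For R2C1:
  Row 2 already contains {1, 2, 4, 5, 6}.
  Column 1 already contains {1, 2, 5, 6}.
  Its 2×3 block (box 1) already contains {1, 2, 4, 5, 6}.
  The only value from 1–6 not eliminated is 3, so R2C1 = 3.
For R1C6:
  Row 1 already contains {1, 2, 4, 5, 6}.
  Column 6 already contains {1, 2, 4, 5, 6}.
  Its 2×3 block (box 2) already contains {1, 2, 4, 5, 6}.
  The only value from 1–6 not eliminated is 3, so R1C6 = 3.
For R6C1:
  Row 6 already contains {1, 2, 3, 5, 6}.
  Column 1 already contains {1, 2, 5, 6}.
  Its 2×3 block (box 5) already contains {1, 2, 3, 5, 6}.
  The only value from 1–6 not eliminated is 4, so R6C1 = 4.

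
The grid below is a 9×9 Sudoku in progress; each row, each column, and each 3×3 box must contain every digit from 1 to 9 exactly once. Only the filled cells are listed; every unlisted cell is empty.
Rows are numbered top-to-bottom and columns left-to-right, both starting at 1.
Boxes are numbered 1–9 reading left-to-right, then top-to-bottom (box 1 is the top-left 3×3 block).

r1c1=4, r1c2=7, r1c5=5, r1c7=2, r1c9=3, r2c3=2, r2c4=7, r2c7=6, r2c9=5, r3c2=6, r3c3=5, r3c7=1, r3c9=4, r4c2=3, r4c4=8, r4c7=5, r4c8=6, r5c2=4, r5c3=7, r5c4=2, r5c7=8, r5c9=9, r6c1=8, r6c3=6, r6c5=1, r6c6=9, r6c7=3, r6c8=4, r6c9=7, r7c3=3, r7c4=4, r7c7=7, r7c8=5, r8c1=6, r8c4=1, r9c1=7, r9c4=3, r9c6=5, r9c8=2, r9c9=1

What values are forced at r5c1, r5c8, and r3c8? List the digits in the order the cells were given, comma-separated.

For r5c1:
  Consider where 5 can go in row 5.
  r5c5 is out (column 5 already has a 5).
  r5c6 is out (column 6 already has a 5).
  r5c8 is out (column 8 already has a 5).
  So the only cell in row 5 that can hold 5 is r5c1.
  So r5c1 = 5.
For r5c8:
  Row 5 already contains {2, 4, 7, 8, 9}.
  Column 8 already contains {2, 4, 5, 6}.
  Its 3×3 block (box 6) already contains {3, 4, 5, 6, 7, 8, 9}.
  The only value from 1–9 not eliminated is 1, so r5c8 = 1.
For r3c8:
  Consider where 7 can go in box 3.
  r1c8 is out (row 1 already has a 7).
  r2c8 is out (row 2 already has a 7).
  So the only cell in box 3 that can hold 7 is r3c8.
  So r3c8 = 7.

5,1,7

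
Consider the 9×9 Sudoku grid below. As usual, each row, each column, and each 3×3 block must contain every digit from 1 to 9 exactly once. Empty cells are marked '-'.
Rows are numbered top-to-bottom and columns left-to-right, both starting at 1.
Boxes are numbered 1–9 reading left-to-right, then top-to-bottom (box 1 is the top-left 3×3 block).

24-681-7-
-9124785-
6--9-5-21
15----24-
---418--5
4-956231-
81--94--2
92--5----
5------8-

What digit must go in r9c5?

2

Cell r9c5 itself could take any of {2, 3, 7} by direct elimination.
Consider where 2 can go in box 8.
r7c4 is out (row 7 already has a 2).
r8c4 is out (row 8 already has a 2).
r8c6 is out (row 8 already has a 2).
r9c4 is out (column 4 already has a 2).
r9c6 is out (column 6 already has a 2).
So the only cell in box 8 that can hold 2 is r9c5.
Therefore r9c5 = 2.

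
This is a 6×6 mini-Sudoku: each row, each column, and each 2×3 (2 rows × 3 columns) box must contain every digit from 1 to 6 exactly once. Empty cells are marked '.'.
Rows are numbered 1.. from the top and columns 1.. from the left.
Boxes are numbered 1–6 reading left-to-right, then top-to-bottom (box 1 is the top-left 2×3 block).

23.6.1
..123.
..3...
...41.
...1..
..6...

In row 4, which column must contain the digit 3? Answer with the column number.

6

Consider where 3 can go in row 4.
row 4, column 1 is out (box 3 already has a 3).
row 4, column 2 is out (column 2 already has a 3).
row 4, column 3 is out (column 3 already has a 3).
So the only cell in row 4 that can hold 3 is row 4, column 6.
That is column 6.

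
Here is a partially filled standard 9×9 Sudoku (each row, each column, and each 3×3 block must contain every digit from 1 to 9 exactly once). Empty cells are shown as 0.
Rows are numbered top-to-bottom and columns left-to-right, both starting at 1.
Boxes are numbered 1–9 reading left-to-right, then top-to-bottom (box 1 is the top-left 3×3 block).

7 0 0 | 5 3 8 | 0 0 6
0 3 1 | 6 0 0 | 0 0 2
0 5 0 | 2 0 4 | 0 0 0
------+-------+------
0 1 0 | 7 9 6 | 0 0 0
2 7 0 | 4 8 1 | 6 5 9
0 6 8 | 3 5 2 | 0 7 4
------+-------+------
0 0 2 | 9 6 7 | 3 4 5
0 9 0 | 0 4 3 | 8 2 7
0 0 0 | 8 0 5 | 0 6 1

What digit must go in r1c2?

2

Cell r1c2 itself could take any of {2, 4} by direct elimination.
Consider where 2 can go in box 1.
r1c3 is out (column 3 already has a 2).
r2c1 is out (row 2 already has a 2).
r3c1 is out (row 3 already has a 2).
r3c3 is out (row 3 already has a 2).
So the only cell in box 1 that can hold 2 is r1c2.
Therefore r1c2 = 2.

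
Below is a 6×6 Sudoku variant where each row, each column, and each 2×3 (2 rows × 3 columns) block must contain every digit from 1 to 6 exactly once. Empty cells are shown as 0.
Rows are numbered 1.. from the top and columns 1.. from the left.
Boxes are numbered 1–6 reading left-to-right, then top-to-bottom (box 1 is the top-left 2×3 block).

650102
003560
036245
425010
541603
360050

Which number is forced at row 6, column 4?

Row 6 already contains {3, 5, 6}.
Column 4 already contains {1, 2, 5, 6}.
Its 2×3 block (box 6) already contains {3, 5, 6}.
The only value from 1–6 not eliminated is 4, so row 6, column 4 = 4.

4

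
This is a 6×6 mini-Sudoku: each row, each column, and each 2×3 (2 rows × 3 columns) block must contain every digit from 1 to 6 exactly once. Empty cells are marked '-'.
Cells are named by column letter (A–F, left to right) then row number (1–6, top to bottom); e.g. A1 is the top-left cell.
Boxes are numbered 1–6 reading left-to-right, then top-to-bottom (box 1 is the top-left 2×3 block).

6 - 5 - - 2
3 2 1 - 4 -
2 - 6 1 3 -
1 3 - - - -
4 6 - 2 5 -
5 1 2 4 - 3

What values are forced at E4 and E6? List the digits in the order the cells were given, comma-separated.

2,6

For E4:
  Consider where 2 can go in row 4.
  C4 is out (column C already has a 2).
  D4 is out (column D already has a 2).
  F4 is out (column F already has a 2).
  So the only cell in row 4 that can hold 2 is E4.
  So E4 = 2.
For E6:
  Row 6 already contains {1, 2, 3, 4, 5}.
  Column E already contains {3, 4, 5}.
  Its 2×3 block (box 6) already contains {2, 3, 4, 5}.
  The only value from 1–6 not eliminated is 6, so E6 = 6.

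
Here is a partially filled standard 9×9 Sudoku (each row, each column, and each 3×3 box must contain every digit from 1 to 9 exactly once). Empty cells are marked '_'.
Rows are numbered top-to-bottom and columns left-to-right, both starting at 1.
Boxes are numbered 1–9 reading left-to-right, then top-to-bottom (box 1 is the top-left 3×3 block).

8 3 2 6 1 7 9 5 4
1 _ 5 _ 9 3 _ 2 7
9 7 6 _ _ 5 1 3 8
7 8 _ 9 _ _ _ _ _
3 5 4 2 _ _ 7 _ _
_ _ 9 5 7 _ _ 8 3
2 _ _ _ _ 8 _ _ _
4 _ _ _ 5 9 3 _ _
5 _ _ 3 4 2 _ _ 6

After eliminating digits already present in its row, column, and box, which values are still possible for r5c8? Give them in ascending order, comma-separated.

1,6,9

Row 5 already contains {2, 3, 4, 5, 7}.
Column 8 already contains {2, 3, 5, 8}.
Its 3×3 block (box 6) already contains {3, 7, 8}.
Removing those from 1–9 leaves {1, 6, 9} as the candidates for r5c8.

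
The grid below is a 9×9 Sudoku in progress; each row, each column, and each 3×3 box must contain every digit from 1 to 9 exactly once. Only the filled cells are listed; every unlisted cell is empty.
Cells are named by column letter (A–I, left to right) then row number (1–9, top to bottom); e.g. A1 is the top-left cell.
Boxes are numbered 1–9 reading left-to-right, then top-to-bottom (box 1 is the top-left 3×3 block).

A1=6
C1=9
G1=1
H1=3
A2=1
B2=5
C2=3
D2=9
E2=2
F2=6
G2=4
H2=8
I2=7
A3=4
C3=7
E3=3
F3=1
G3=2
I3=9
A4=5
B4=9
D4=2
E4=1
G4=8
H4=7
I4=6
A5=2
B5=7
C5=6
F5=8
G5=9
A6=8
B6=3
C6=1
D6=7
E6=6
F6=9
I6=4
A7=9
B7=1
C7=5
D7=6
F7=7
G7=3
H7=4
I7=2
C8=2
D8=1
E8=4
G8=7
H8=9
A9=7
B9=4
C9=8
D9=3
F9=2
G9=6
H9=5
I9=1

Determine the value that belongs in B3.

8

Row 3 already contains {1, 2, 3, 4, 7, 9}.
Column B already contains {1, 3, 4, 5, 7, 9}.
Its 3×3 block (box 1) already contains {1, 3, 4, 5, 6, 7, 9}.
The only value from 1–9 not eliminated is 8, so B3 = 8.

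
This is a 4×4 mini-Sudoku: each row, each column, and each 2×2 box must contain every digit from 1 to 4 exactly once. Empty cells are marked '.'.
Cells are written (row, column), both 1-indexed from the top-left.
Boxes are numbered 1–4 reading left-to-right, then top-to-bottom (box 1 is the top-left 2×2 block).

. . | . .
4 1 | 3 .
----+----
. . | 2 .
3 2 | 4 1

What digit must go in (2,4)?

Row 2 already contains {1, 3, 4}.
Column 4 already contains {1}.
Its 2×2 block (box 2) already contains {3}.
The only value from 1–4 not eliminated is 2, so (2,4) = 2.

2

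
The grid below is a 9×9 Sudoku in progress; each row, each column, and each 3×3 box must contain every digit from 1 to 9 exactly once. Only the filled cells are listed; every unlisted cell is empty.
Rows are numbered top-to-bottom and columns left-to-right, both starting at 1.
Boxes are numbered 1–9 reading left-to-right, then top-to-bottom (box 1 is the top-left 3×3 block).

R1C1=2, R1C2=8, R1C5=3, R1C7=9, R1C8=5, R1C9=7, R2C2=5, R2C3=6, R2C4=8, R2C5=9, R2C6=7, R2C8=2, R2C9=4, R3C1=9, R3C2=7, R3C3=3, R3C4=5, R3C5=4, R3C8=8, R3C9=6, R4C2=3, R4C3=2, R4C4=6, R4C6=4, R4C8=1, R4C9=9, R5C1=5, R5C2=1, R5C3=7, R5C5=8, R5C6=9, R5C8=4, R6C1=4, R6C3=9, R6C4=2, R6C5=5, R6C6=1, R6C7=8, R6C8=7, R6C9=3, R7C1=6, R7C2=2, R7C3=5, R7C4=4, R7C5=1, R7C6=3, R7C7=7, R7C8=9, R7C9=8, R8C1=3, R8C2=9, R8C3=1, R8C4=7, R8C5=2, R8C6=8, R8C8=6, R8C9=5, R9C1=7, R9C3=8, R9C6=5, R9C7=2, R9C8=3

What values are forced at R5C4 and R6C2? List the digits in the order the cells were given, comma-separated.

3,6

For R5C4:
  Row 5 already contains {1, 4, 5, 7, 8, 9}.
  Column 4 already contains {2, 4, 5, 6, 7, 8}.
  Its 3×3 block (box 5) already contains {1, 2, 4, 5, 6, 8, 9}.
  The only value from 1–9 not eliminated is 3, so R5C4 = 3.
For R6C2:
  Row 6 already contains {1, 2, 3, 4, 5, 7, 8, 9}.
  Column 2 already contains {1, 2, 3, 5, 7, 8, 9}.
  Its 3×3 block (box 4) already contains {1, 2, 3, 4, 5, 7, 9}.
  The only value from 1–9 not eliminated is 6, so R6C2 = 6.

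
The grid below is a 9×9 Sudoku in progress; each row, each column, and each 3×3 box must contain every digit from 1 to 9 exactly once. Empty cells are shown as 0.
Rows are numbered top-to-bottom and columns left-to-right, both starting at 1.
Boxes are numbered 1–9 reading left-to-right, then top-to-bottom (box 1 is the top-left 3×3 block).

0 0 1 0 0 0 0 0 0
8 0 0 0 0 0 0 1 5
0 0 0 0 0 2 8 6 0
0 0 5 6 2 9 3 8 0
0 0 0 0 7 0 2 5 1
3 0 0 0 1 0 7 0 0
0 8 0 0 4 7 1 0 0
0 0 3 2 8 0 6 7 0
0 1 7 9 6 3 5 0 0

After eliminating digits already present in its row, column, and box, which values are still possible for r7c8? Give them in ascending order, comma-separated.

Row 7 already contains {1, 4, 7, 8}.
Column 8 already contains {1, 5, 6, 7, 8}.
Its 3×3 block (box 9) already contains {1, 5, 6, 7}.
Removing those from 1–9 leaves {2, 3, 9} as the candidates for r7c8.

2,3,9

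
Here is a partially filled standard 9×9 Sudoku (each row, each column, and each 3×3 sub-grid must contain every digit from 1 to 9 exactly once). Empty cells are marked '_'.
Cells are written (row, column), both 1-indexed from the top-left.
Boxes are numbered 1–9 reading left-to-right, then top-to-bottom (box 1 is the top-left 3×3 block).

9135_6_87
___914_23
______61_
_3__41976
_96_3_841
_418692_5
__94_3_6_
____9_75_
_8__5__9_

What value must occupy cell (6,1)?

Row 6 already contains {1, 2, 4, 5, 6, 8, 9}.
Column 1 already contains {9}.
Its 3×3 block (box 4) already contains {1, 3, 4, 6, 9}.
The only value from 1–9 not eliminated is 7, so (6,1) = 7.

7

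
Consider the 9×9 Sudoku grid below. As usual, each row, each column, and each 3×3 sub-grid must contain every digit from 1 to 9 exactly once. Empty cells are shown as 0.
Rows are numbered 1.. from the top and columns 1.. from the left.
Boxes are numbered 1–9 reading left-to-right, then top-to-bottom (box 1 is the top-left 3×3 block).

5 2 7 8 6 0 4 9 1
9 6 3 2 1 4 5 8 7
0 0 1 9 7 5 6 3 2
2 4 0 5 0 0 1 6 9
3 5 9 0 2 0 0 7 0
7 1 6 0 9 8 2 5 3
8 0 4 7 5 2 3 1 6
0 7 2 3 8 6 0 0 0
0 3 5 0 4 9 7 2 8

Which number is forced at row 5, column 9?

4

Row 5 already contains {2, 3, 5, 7, 9}.
Column 9 already contains {1, 2, 3, 6, 7, 8, 9}.
Its 3×3 block (box 6) already contains {1, 2, 3, 5, 6, 7, 9}.
The only value from 1–9 not eliminated is 4, so row 5, column 9 = 4.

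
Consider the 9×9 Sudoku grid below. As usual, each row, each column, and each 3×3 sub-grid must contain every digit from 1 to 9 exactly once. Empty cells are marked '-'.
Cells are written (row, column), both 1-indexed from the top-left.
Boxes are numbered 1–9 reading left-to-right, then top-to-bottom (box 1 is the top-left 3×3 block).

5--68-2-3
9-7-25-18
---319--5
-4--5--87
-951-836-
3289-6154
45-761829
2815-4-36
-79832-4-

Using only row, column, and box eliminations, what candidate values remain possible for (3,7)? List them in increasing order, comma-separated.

Row 3 already contains {1, 3, 5, 9}.
Column 7 already contains {1, 2, 3, 8}.
Its 3×3 block (box 3) already contains {1, 2, 3, 5, 8}.
Removing those from 1–9 leaves {4, 6, 7} as the candidates for (3,7).

4,6,7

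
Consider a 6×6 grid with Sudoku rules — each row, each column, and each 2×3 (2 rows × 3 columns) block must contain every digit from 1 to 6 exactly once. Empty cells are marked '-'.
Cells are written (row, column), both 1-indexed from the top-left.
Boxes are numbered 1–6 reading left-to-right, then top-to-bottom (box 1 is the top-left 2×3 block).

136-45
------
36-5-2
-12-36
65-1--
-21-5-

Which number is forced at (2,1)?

Cell (2,1) itself could take any of {2, 4, 5} by direct elimination.
Consider where 2 can go in column 1.
(4,1) is out (row 4 already has a 2).
(6,1) is out (row 6 already has a 2).
So the only cell in column 1 that can hold 2 is (2,1).
Therefore (2,1) = 2.

2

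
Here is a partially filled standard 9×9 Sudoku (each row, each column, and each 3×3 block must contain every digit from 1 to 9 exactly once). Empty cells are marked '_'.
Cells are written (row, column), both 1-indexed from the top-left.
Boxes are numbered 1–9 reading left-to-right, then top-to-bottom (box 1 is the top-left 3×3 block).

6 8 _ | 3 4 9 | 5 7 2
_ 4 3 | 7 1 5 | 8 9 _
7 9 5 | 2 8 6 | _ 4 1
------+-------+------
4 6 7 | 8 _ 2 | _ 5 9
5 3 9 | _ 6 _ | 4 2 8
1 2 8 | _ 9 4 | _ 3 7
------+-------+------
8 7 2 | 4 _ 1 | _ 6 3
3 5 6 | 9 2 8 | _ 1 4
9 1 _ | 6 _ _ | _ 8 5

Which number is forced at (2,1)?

2

Row 2 already contains {1, 3, 4, 5, 7, 8, 9}.
Column 1 already contains {1, 3, 4, 5, 6, 7, 8, 9}.
Its 3×3 block (box 1) already contains {3, 4, 5, 6, 7, 8, 9}.
The only value from 1–9 not eliminated is 2, so (2,1) = 2.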